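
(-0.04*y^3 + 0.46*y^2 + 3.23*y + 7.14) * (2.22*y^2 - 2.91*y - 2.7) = -0.0888*y^5 + 1.1376*y^4 + 5.94*y^3 + 5.2095*y^2 - 29.4984*y - 19.278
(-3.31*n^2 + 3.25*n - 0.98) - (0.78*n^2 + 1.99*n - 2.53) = -4.09*n^2 + 1.26*n + 1.55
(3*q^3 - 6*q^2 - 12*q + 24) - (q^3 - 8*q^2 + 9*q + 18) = 2*q^3 + 2*q^2 - 21*q + 6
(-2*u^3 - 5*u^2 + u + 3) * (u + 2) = -2*u^4 - 9*u^3 - 9*u^2 + 5*u + 6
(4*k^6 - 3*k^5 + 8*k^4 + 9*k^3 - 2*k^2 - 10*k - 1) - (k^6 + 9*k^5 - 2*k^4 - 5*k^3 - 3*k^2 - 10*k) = 3*k^6 - 12*k^5 + 10*k^4 + 14*k^3 + k^2 - 1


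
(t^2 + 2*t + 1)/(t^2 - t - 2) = (t + 1)/(t - 2)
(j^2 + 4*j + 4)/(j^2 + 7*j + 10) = (j + 2)/(j + 5)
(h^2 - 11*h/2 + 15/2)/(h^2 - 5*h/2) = (h - 3)/h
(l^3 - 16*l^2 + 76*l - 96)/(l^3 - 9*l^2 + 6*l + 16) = (l - 6)/(l + 1)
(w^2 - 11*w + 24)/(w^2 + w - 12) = (w - 8)/(w + 4)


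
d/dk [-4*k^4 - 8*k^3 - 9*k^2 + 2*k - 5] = -16*k^3 - 24*k^2 - 18*k + 2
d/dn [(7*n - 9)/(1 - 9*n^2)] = (63*n^2 - 162*n + 7)/(81*n^4 - 18*n^2 + 1)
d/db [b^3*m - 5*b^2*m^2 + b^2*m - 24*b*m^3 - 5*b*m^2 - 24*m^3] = m*(3*b^2 - 10*b*m + 2*b - 24*m^2 - 5*m)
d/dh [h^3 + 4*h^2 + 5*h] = 3*h^2 + 8*h + 5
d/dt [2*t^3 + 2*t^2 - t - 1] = 6*t^2 + 4*t - 1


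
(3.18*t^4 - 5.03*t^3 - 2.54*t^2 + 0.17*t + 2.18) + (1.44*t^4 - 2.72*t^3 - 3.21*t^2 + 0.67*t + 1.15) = 4.62*t^4 - 7.75*t^3 - 5.75*t^2 + 0.84*t + 3.33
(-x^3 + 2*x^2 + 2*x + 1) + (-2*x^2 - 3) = -x^3 + 2*x - 2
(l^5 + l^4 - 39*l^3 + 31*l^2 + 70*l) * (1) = l^5 + l^4 - 39*l^3 + 31*l^2 + 70*l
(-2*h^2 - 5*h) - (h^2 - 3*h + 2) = -3*h^2 - 2*h - 2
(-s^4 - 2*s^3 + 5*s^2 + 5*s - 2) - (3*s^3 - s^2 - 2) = -s^4 - 5*s^3 + 6*s^2 + 5*s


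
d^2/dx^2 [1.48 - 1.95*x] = 0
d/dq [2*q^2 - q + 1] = 4*q - 1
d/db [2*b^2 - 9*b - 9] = 4*b - 9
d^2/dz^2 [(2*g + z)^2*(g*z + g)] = 2*g*(4*g + 3*z + 1)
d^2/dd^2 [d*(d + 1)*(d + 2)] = 6*d + 6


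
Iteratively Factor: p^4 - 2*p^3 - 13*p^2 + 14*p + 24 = (p + 3)*(p^3 - 5*p^2 + 2*p + 8) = (p + 1)*(p + 3)*(p^2 - 6*p + 8) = (p - 2)*(p + 1)*(p + 3)*(p - 4)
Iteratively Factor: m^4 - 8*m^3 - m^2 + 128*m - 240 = (m + 4)*(m^3 - 12*m^2 + 47*m - 60) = (m - 3)*(m + 4)*(m^2 - 9*m + 20) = (m - 4)*(m - 3)*(m + 4)*(m - 5)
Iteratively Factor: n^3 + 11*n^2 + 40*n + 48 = (n + 4)*(n^2 + 7*n + 12) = (n + 4)^2*(n + 3)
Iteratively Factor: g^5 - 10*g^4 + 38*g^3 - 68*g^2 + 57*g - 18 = (g - 3)*(g^4 - 7*g^3 + 17*g^2 - 17*g + 6) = (g - 3)*(g - 1)*(g^3 - 6*g^2 + 11*g - 6) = (g - 3)^2*(g - 1)*(g^2 - 3*g + 2) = (g - 3)^2*(g - 1)^2*(g - 2)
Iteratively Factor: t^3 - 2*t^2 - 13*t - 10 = (t + 2)*(t^2 - 4*t - 5) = (t - 5)*(t + 2)*(t + 1)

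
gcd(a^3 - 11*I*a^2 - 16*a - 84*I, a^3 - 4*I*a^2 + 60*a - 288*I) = a - 6*I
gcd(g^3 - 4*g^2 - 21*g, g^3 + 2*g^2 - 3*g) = g^2 + 3*g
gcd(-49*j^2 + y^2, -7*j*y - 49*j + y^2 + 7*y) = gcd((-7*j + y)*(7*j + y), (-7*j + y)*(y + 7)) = -7*j + y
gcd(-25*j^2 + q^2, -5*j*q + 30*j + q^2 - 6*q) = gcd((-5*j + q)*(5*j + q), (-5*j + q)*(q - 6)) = -5*j + q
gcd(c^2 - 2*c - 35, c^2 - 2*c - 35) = c^2 - 2*c - 35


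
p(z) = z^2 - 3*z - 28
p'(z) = 2*z - 3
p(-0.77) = -25.10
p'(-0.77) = -4.54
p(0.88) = -29.87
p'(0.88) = -1.24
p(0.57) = -29.39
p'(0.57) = -1.86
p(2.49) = -29.27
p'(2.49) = 1.98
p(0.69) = -29.59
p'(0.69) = -1.62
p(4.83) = -19.16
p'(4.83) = 6.66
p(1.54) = -30.25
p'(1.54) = 0.08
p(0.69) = -29.59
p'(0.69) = -1.62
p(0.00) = -28.00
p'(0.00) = -3.00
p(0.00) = -28.00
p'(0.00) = -3.00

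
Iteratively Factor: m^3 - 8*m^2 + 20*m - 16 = (m - 4)*(m^2 - 4*m + 4) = (m - 4)*(m - 2)*(m - 2)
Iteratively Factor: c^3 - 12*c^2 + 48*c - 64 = (c - 4)*(c^2 - 8*c + 16) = (c - 4)^2*(c - 4)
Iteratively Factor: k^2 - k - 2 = (k - 2)*(k + 1)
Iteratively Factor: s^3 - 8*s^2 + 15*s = (s - 5)*(s^2 - 3*s) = (s - 5)*(s - 3)*(s)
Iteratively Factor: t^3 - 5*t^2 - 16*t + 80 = (t - 5)*(t^2 - 16) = (t - 5)*(t + 4)*(t - 4)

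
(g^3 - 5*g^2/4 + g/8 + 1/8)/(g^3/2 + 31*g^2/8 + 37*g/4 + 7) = (8*g^3 - 10*g^2 + g + 1)/(4*g^3 + 31*g^2 + 74*g + 56)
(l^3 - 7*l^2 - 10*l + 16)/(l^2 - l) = l - 6 - 16/l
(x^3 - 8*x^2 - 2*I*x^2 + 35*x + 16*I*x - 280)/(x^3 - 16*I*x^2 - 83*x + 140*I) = (x^2 + x*(-8 + 5*I) - 40*I)/(x^2 - 9*I*x - 20)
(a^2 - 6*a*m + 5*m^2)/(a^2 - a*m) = (a - 5*m)/a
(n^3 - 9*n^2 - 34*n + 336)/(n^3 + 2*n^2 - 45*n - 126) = (n - 8)/(n + 3)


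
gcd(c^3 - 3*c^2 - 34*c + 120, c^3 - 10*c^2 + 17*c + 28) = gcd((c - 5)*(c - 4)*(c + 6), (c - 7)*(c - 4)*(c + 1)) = c - 4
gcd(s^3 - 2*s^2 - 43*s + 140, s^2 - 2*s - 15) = s - 5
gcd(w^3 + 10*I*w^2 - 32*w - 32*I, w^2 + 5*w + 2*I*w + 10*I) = w + 2*I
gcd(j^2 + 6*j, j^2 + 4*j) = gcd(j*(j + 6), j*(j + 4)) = j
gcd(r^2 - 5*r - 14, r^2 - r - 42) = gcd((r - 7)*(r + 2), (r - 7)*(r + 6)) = r - 7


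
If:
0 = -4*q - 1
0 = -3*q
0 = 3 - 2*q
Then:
No Solution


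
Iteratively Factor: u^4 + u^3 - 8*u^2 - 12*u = (u)*(u^3 + u^2 - 8*u - 12) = u*(u + 2)*(u^2 - u - 6) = u*(u - 3)*(u + 2)*(u + 2)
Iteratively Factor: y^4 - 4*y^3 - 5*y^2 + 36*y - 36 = (y - 3)*(y^3 - y^2 - 8*y + 12) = (y - 3)*(y - 2)*(y^2 + y - 6) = (y - 3)*(y - 2)*(y + 3)*(y - 2)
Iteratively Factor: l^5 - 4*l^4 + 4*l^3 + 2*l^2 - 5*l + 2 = (l - 1)*(l^4 - 3*l^3 + l^2 + 3*l - 2) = (l - 2)*(l - 1)*(l^3 - l^2 - l + 1) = (l - 2)*(l - 1)*(l + 1)*(l^2 - 2*l + 1) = (l - 2)*(l - 1)^2*(l + 1)*(l - 1)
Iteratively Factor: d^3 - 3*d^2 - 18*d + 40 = (d - 5)*(d^2 + 2*d - 8) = (d - 5)*(d + 4)*(d - 2)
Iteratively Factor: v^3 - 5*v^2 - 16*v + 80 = (v + 4)*(v^2 - 9*v + 20) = (v - 4)*(v + 4)*(v - 5)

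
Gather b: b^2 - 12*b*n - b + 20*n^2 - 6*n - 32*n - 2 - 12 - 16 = b^2 + b*(-12*n - 1) + 20*n^2 - 38*n - 30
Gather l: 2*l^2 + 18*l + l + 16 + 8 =2*l^2 + 19*l + 24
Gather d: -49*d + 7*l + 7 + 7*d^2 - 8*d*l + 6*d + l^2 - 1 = 7*d^2 + d*(-8*l - 43) + l^2 + 7*l + 6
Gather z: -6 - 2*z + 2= -2*z - 4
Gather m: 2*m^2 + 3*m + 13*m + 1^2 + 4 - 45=2*m^2 + 16*m - 40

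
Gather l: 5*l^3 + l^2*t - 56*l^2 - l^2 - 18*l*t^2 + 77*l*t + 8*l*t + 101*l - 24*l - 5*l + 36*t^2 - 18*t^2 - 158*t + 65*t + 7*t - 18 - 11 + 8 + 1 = 5*l^3 + l^2*(t - 57) + l*(-18*t^2 + 85*t + 72) + 18*t^2 - 86*t - 20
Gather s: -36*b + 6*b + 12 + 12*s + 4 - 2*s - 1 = -30*b + 10*s + 15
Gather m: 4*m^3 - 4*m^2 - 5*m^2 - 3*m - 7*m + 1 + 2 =4*m^3 - 9*m^2 - 10*m + 3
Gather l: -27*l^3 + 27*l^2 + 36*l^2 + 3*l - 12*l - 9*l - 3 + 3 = -27*l^3 + 63*l^2 - 18*l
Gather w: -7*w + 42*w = 35*w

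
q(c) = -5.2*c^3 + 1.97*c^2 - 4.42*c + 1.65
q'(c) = -15.6*c^2 + 3.94*c - 4.42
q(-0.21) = 2.71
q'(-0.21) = -5.94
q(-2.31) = 86.47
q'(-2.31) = -96.76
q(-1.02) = 13.73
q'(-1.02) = -24.67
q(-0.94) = 11.86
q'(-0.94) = -21.91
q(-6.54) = 1569.39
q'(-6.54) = -697.42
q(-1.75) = 43.29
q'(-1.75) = -59.09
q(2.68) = -96.14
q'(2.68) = -105.91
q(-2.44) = 99.70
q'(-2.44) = -106.91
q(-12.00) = 9323.97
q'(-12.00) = -2298.10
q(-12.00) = 9323.97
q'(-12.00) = -2298.10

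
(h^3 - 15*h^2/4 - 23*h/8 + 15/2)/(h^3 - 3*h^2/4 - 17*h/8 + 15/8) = (h - 4)/(h - 1)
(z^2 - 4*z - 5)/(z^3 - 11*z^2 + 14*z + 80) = (z + 1)/(z^2 - 6*z - 16)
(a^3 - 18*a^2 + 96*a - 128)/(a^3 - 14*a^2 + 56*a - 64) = (a - 8)/(a - 4)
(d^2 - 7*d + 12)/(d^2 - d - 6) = (d - 4)/(d + 2)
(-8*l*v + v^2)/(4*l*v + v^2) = (-8*l + v)/(4*l + v)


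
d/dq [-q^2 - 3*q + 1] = -2*q - 3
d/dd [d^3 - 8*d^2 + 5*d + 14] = 3*d^2 - 16*d + 5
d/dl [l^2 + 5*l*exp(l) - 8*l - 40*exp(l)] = 5*l*exp(l) + 2*l - 35*exp(l) - 8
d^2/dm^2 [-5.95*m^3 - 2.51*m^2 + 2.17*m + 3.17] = -35.7*m - 5.02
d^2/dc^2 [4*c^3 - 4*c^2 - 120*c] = 24*c - 8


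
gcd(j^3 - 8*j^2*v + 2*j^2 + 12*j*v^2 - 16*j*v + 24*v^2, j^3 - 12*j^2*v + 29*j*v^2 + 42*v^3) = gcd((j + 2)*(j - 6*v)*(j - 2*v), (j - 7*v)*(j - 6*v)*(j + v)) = -j + 6*v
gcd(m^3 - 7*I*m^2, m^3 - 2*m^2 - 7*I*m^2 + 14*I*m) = m^2 - 7*I*m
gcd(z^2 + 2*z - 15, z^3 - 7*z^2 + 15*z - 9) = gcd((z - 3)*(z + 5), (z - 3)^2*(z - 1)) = z - 3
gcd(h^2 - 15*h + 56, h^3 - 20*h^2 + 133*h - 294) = h - 7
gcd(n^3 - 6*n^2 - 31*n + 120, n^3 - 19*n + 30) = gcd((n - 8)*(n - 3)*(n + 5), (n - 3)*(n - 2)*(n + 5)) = n^2 + 2*n - 15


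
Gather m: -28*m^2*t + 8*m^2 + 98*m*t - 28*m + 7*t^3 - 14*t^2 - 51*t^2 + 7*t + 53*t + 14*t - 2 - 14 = m^2*(8 - 28*t) + m*(98*t - 28) + 7*t^3 - 65*t^2 + 74*t - 16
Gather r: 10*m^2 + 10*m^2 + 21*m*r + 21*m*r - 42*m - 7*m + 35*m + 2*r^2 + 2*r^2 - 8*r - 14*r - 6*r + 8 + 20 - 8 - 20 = 20*m^2 - 14*m + 4*r^2 + r*(42*m - 28)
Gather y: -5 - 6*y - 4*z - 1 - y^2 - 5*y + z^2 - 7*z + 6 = -y^2 - 11*y + z^2 - 11*z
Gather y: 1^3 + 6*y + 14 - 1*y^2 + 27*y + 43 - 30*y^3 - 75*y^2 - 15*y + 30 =-30*y^3 - 76*y^2 + 18*y + 88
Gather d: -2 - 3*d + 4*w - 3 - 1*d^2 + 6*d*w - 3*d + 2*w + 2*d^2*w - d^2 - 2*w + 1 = d^2*(2*w - 2) + d*(6*w - 6) + 4*w - 4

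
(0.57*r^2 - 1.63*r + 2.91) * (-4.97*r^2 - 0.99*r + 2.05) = -2.8329*r^4 + 7.5368*r^3 - 11.6805*r^2 - 6.2224*r + 5.9655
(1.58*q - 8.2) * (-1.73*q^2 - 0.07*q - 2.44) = -2.7334*q^3 + 14.0754*q^2 - 3.2812*q + 20.008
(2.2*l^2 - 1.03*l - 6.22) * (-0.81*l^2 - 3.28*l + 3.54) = -1.782*l^4 - 6.3817*l^3 + 16.2046*l^2 + 16.7554*l - 22.0188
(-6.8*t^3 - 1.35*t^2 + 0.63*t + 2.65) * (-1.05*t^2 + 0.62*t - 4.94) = 7.14*t^5 - 2.7985*t^4 + 32.0935*t^3 + 4.2771*t^2 - 1.4692*t - 13.091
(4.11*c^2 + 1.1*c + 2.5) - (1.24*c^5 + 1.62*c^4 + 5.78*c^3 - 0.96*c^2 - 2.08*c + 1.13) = -1.24*c^5 - 1.62*c^4 - 5.78*c^3 + 5.07*c^2 + 3.18*c + 1.37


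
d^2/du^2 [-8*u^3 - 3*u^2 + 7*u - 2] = -48*u - 6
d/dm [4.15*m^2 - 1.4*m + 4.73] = 8.3*m - 1.4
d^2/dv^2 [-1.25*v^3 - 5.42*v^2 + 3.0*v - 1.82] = -7.5*v - 10.84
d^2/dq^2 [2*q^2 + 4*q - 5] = 4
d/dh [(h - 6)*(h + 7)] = 2*h + 1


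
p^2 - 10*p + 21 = (p - 7)*(p - 3)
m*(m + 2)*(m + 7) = m^3 + 9*m^2 + 14*m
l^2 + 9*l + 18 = (l + 3)*(l + 6)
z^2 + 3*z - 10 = (z - 2)*(z + 5)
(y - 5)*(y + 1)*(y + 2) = y^3 - 2*y^2 - 13*y - 10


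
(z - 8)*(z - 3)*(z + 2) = z^3 - 9*z^2 + 2*z + 48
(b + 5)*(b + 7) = b^2 + 12*b + 35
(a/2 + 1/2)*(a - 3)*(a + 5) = a^3/2 + 3*a^2/2 - 13*a/2 - 15/2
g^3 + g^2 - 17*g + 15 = (g - 3)*(g - 1)*(g + 5)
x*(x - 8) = x^2 - 8*x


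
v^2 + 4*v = v*(v + 4)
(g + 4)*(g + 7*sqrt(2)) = g^2 + 4*g + 7*sqrt(2)*g + 28*sqrt(2)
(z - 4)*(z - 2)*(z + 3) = z^3 - 3*z^2 - 10*z + 24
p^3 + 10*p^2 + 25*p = p*(p + 5)^2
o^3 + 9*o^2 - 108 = (o - 3)*(o + 6)^2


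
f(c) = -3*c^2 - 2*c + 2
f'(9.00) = -56.00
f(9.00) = -259.00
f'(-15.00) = 88.00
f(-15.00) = -643.00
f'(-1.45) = 6.70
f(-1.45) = -1.41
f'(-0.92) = 3.52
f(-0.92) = 1.30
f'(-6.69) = 38.14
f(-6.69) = -118.89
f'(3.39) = -22.34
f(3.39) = -39.26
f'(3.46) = -22.76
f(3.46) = -40.83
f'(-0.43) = 0.58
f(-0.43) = 2.31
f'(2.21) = -15.26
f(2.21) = -17.07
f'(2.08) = -14.48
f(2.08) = -15.14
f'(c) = -6*c - 2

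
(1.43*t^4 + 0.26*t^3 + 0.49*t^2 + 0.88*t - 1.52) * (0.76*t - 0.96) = 1.0868*t^5 - 1.1752*t^4 + 0.1228*t^3 + 0.1984*t^2 - 2.0*t + 1.4592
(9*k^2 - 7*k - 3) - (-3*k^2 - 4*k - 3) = 12*k^2 - 3*k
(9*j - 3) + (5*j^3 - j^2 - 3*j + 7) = 5*j^3 - j^2 + 6*j + 4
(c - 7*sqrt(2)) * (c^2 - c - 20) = c^3 - 7*sqrt(2)*c^2 - c^2 - 20*c + 7*sqrt(2)*c + 140*sqrt(2)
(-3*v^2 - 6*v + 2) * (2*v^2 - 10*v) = -6*v^4 + 18*v^3 + 64*v^2 - 20*v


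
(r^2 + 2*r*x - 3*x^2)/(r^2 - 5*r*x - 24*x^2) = (-r + x)/(-r + 8*x)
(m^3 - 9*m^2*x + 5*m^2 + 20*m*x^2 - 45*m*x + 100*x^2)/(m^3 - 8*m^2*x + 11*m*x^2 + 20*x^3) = (m + 5)/(m + x)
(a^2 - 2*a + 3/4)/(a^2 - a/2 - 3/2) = (a - 1/2)/(a + 1)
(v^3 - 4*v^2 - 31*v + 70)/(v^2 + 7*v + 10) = (v^2 - 9*v + 14)/(v + 2)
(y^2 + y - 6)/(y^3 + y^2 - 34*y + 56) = (y + 3)/(y^2 + 3*y - 28)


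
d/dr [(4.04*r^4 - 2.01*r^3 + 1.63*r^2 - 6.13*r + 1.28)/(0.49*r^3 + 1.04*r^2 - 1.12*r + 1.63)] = (1.9796*r^6 + 8.4032*r^5 - 16.4635*r^4 + 36.8506*r^3 - 7.1609*r^2 + 2.6514*r - 8.5583)/(0.2401*r^6 + 1.0192*r^5 - 0.016*r^4 - 0.7322*r^3 + 4.6448*r^2 - 3.6512*r + 2.6569)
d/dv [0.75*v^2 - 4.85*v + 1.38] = 1.5*v - 4.85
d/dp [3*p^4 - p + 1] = 12*p^3 - 1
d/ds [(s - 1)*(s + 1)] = 2*s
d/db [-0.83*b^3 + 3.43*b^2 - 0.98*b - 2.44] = -2.49*b^2 + 6.86*b - 0.98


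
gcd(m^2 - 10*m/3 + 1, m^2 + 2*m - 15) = m - 3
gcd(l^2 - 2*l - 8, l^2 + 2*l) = l + 2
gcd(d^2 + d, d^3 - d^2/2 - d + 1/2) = d + 1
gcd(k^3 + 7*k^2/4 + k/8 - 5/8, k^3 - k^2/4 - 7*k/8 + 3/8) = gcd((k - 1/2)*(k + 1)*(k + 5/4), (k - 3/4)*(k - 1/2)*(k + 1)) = k^2 + k/2 - 1/2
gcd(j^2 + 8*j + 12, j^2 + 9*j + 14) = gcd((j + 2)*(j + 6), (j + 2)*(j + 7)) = j + 2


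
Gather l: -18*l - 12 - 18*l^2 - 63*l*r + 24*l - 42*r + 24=-18*l^2 + l*(6 - 63*r) - 42*r + 12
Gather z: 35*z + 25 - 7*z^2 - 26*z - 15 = -7*z^2 + 9*z + 10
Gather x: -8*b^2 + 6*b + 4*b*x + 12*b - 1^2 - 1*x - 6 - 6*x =-8*b^2 + 18*b + x*(4*b - 7) - 7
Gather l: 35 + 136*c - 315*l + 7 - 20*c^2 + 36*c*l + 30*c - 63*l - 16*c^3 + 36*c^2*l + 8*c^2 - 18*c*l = -16*c^3 - 12*c^2 + 166*c + l*(36*c^2 + 18*c - 378) + 42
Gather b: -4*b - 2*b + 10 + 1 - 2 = 9 - 6*b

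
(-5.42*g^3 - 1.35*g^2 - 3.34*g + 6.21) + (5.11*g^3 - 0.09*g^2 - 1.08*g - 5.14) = -0.31*g^3 - 1.44*g^2 - 4.42*g + 1.07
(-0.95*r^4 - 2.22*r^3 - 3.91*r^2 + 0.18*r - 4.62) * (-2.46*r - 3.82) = 2.337*r^5 + 9.0902*r^4 + 18.099*r^3 + 14.4934*r^2 + 10.6776*r + 17.6484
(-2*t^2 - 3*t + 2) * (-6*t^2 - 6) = 12*t^4 + 18*t^3 + 18*t - 12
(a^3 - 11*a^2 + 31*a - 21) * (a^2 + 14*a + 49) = a^5 + 3*a^4 - 74*a^3 - 126*a^2 + 1225*a - 1029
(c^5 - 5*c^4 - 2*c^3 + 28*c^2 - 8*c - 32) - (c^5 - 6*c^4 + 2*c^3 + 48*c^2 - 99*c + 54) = c^4 - 4*c^3 - 20*c^2 + 91*c - 86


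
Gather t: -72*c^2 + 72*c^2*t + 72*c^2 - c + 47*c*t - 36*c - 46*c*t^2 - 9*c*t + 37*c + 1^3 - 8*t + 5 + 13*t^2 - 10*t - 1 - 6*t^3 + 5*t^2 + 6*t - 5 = -6*t^3 + t^2*(18 - 46*c) + t*(72*c^2 + 38*c - 12)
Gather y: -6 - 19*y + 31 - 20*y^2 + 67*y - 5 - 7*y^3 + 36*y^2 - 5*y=-7*y^3 + 16*y^2 + 43*y + 20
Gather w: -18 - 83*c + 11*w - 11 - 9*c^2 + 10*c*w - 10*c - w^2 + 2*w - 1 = -9*c^2 - 93*c - w^2 + w*(10*c + 13) - 30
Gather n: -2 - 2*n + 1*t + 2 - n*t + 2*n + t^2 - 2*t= -n*t + t^2 - t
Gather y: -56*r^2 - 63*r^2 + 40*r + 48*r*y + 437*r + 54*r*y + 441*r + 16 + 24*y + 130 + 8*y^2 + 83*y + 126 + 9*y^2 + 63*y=-119*r^2 + 918*r + 17*y^2 + y*(102*r + 170) + 272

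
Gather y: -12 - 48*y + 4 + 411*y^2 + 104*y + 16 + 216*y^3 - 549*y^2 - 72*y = 216*y^3 - 138*y^2 - 16*y + 8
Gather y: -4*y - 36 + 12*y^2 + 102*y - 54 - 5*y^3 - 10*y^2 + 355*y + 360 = -5*y^3 + 2*y^2 + 453*y + 270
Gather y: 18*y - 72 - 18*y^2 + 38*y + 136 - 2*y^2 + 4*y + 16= -20*y^2 + 60*y + 80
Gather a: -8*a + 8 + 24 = 32 - 8*a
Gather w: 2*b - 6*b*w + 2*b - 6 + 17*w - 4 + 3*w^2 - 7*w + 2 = 4*b + 3*w^2 + w*(10 - 6*b) - 8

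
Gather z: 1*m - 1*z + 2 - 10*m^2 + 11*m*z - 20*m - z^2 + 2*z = -10*m^2 - 19*m - z^2 + z*(11*m + 1) + 2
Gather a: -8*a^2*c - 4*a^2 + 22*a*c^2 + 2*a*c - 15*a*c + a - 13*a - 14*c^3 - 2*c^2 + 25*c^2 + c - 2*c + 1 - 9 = a^2*(-8*c - 4) + a*(22*c^2 - 13*c - 12) - 14*c^3 + 23*c^2 - c - 8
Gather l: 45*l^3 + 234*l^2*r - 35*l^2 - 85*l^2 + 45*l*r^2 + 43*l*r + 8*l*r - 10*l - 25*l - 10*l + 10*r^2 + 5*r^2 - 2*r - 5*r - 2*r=45*l^3 + l^2*(234*r - 120) + l*(45*r^2 + 51*r - 45) + 15*r^2 - 9*r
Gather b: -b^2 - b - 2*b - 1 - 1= -b^2 - 3*b - 2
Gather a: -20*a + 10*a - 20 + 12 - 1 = -10*a - 9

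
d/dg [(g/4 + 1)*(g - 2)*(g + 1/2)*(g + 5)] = g^3 + 45*g^2/8 + 11*g/4 - 39/4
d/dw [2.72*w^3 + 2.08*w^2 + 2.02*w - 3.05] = 8.16*w^2 + 4.16*w + 2.02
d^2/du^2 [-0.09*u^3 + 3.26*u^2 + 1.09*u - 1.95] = 6.52 - 0.54*u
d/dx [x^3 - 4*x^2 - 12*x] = 3*x^2 - 8*x - 12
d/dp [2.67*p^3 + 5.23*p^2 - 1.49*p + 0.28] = 8.01*p^2 + 10.46*p - 1.49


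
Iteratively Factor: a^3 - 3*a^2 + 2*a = (a - 2)*(a^2 - a) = a*(a - 2)*(a - 1)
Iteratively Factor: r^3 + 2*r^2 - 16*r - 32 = (r + 2)*(r^2 - 16) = (r + 2)*(r + 4)*(r - 4)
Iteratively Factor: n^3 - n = (n)*(n^2 - 1) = n*(n + 1)*(n - 1)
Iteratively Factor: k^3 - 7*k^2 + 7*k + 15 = (k - 5)*(k^2 - 2*k - 3) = (k - 5)*(k + 1)*(k - 3)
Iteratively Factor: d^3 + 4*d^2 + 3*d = (d + 3)*(d^2 + d) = (d + 1)*(d + 3)*(d)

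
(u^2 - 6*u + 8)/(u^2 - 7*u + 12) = (u - 2)/(u - 3)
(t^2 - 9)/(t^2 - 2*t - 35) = (9 - t^2)/(-t^2 + 2*t + 35)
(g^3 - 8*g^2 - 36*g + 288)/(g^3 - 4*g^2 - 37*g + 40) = (g^2 - 36)/(g^2 + 4*g - 5)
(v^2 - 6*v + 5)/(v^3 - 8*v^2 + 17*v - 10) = 1/(v - 2)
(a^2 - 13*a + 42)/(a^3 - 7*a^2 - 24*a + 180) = (a - 7)/(a^2 - a - 30)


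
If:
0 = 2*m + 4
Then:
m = -2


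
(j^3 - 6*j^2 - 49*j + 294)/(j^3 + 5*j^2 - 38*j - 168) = (j - 7)/(j + 4)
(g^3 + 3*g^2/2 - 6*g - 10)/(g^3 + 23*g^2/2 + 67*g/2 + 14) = (2*g^3 + 3*g^2 - 12*g - 20)/(2*g^3 + 23*g^2 + 67*g + 28)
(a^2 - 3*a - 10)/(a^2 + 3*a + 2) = (a - 5)/(a + 1)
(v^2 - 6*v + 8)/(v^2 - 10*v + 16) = (v - 4)/(v - 8)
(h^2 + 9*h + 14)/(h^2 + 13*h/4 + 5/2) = 4*(h + 7)/(4*h + 5)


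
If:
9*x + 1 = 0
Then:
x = -1/9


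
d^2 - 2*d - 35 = (d - 7)*(d + 5)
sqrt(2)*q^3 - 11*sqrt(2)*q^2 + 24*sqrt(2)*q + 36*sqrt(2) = (q - 6)^2*(sqrt(2)*q + sqrt(2))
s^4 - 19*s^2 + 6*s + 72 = (s - 3)^2*(s + 2)*(s + 4)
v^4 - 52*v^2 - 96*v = v*(v - 8)*(v + 2)*(v + 6)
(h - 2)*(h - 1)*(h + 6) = h^3 + 3*h^2 - 16*h + 12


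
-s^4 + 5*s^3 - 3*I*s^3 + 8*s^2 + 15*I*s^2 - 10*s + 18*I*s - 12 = (s - 6)*(s + 2*I)*(-I*s + 1)*(-I*s - I)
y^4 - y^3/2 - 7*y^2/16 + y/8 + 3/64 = (y - 3/4)*(y - 1/2)*(y + 1/4)*(y + 1/2)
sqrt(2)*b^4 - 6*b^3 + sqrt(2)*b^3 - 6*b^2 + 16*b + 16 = (b - 2*sqrt(2))^2*(b + sqrt(2))*(sqrt(2)*b + sqrt(2))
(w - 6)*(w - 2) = w^2 - 8*w + 12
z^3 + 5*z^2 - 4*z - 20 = (z - 2)*(z + 2)*(z + 5)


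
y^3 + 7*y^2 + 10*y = y*(y + 2)*(y + 5)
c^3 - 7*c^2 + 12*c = c*(c - 4)*(c - 3)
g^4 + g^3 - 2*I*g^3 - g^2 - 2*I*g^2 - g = g*(g + 1)*(g - I)^2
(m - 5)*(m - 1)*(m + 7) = m^3 + m^2 - 37*m + 35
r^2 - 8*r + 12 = (r - 6)*(r - 2)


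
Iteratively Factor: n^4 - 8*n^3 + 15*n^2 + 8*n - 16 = (n - 1)*(n^3 - 7*n^2 + 8*n + 16) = (n - 4)*(n - 1)*(n^2 - 3*n - 4) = (n - 4)^2*(n - 1)*(n + 1)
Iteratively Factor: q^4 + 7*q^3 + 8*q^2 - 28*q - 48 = (q - 2)*(q^3 + 9*q^2 + 26*q + 24) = (q - 2)*(q + 3)*(q^2 + 6*q + 8) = (q - 2)*(q + 3)*(q + 4)*(q + 2)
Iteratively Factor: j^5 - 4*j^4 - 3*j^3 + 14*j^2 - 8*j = (j)*(j^4 - 4*j^3 - 3*j^2 + 14*j - 8) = j*(j + 2)*(j^3 - 6*j^2 + 9*j - 4) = j*(j - 1)*(j + 2)*(j^2 - 5*j + 4) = j*(j - 4)*(j - 1)*(j + 2)*(j - 1)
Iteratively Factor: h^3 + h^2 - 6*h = (h - 2)*(h^2 + 3*h) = (h - 2)*(h + 3)*(h)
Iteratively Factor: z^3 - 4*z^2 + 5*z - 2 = (z - 1)*(z^2 - 3*z + 2) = (z - 1)^2*(z - 2)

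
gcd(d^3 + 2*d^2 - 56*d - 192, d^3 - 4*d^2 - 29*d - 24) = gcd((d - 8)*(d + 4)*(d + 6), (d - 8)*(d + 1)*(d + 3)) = d - 8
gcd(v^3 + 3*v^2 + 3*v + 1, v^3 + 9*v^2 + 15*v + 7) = v^2 + 2*v + 1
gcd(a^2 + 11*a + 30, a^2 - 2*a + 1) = 1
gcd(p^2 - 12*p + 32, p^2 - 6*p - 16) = p - 8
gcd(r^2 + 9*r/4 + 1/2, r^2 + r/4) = r + 1/4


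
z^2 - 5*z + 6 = (z - 3)*(z - 2)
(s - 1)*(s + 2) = s^2 + s - 2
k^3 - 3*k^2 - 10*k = k*(k - 5)*(k + 2)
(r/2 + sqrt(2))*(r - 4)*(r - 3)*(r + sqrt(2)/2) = r^4/2 - 7*r^3/2 + 5*sqrt(2)*r^3/4 - 35*sqrt(2)*r^2/4 + 7*r^2 - 7*r + 15*sqrt(2)*r + 12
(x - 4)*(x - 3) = x^2 - 7*x + 12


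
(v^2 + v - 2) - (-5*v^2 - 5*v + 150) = 6*v^2 + 6*v - 152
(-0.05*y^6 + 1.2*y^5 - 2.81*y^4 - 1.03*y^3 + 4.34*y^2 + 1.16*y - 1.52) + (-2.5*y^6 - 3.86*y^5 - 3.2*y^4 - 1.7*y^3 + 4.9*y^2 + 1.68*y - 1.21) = -2.55*y^6 - 2.66*y^5 - 6.01*y^4 - 2.73*y^3 + 9.24*y^2 + 2.84*y - 2.73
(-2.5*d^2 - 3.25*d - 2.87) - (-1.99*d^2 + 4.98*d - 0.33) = -0.51*d^2 - 8.23*d - 2.54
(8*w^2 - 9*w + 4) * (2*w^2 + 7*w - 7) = 16*w^4 + 38*w^3 - 111*w^2 + 91*w - 28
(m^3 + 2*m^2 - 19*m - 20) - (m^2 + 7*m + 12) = m^3 + m^2 - 26*m - 32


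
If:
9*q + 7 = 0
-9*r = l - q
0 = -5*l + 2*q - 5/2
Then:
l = -73/90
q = -7/9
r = 1/270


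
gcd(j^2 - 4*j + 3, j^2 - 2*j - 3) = j - 3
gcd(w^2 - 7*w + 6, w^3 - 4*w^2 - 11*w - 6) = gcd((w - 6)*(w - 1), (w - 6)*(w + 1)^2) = w - 6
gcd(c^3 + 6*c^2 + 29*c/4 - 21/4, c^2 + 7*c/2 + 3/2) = c + 3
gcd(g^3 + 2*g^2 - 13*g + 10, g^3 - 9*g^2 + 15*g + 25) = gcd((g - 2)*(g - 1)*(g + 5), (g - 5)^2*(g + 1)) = 1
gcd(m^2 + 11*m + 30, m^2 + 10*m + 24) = m + 6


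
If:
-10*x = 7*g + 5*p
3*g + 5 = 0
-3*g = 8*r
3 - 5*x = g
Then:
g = -5/3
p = 7/15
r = 5/8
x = 14/15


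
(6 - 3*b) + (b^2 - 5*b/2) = b^2 - 11*b/2 + 6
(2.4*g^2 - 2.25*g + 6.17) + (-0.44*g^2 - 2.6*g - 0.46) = 1.96*g^2 - 4.85*g + 5.71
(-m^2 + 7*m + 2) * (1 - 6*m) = 6*m^3 - 43*m^2 - 5*m + 2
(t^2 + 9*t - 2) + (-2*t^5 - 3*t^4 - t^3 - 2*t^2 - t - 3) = -2*t^5 - 3*t^4 - t^3 - t^2 + 8*t - 5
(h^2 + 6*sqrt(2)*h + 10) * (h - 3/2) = h^3 - 3*h^2/2 + 6*sqrt(2)*h^2 - 9*sqrt(2)*h + 10*h - 15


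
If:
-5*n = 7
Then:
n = -7/5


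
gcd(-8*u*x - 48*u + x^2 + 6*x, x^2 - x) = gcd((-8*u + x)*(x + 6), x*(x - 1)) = 1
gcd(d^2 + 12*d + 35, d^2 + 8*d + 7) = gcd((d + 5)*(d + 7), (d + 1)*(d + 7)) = d + 7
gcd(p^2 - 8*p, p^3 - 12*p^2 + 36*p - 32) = p - 8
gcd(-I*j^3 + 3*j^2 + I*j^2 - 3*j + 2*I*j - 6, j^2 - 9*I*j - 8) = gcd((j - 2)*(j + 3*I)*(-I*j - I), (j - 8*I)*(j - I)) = 1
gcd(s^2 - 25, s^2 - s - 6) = 1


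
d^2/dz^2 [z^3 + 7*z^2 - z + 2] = 6*z + 14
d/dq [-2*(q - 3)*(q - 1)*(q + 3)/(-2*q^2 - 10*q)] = (q^4 + 10*q^3 + 4*q^2 - 18*q - 45)/(q^2*(q^2 + 10*q + 25))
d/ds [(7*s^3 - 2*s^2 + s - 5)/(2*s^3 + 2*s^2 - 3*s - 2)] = (18*s^4 - 46*s^3 - 8*s^2 + 28*s - 17)/(4*s^6 + 8*s^5 - 8*s^4 - 20*s^3 + s^2 + 12*s + 4)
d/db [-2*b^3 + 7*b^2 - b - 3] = -6*b^2 + 14*b - 1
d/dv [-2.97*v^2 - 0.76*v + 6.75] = -5.94*v - 0.76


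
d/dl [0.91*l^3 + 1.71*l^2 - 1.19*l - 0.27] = 2.73*l^2 + 3.42*l - 1.19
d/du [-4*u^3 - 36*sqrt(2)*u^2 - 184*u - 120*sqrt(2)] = -12*u^2 - 72*sqrt(2)*u - 184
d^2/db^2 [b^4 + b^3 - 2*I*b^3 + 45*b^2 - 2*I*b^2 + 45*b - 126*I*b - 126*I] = 12*b^2 + b*(6 - 12*I) + 90 - 4*I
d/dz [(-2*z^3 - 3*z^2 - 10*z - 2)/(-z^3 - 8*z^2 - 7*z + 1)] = (13*z^4 + 8*z^3 - 71*z^2 - 38*z - 24)/(z^6 + 16*z^5 + 78*z^4 + 110*z^3 + 33*z^2 - 14*z + 1)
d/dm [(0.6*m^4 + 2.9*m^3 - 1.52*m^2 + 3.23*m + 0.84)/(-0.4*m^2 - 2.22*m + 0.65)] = (-0.48*m^5 - 5.156*m^4 - 11.316*m^3 + 10.3214*m^2 - 1.304*m + 3.9643)/(0.16*m^4 + 1.776*m^3 + 4.4084*m^2 - 2.886*m + 0.4225)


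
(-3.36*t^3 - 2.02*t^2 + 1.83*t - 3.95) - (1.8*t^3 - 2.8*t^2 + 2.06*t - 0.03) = -5.16*t^3 + 0.78*t^2 - 0.23*t - 3.92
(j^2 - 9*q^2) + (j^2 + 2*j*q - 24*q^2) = 2*j^2 + 2*j*q - 33*q^2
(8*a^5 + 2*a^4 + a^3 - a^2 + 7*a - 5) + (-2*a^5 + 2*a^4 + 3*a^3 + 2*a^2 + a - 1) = 6*a^5 + 4*a^4 + 4*a^3 + a^2 + 8*a - 6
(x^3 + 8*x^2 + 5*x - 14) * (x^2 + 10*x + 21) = x^5 + 18*x^4 + 106*x^3 + 204*x^2 - 35*x - 294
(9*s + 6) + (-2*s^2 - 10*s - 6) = -2*s^2 - s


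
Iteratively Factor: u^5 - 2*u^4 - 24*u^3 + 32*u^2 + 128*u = (u - 4)*(u^4 + 2*u^3 - 16*u^2 - 32*u) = (u - 4)*(u + 2)*(u^3 - 16*u) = (u - 4)^2*(u + 2)*(u^2 + 4*u) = u*(u - 4)^2*(u + 2)*(u + 4)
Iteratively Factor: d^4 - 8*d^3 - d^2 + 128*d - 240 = (d - 3)*(d^3 - 5*d^2 - 16*d + 80) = (d - 4)*(d - 3)*(d^2 - d - 20) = (d - 5)*(d - 4)*(d - 3)*(d + 4)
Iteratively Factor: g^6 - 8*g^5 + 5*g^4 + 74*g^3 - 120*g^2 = (g)*(g^5 - 8*g^4 + 5*g^3 + 74*g^2 - 120*g) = g*(g - 4)*(g^4 - 4*g^3 - 11*g^2 + 30*g) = g*(g - 5)*(g - 4)*(g^3 + g^2 - 6*g) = g*(g - 5)*(g - 4)*(g + 3)*(g^2 - 2*g) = g*(g - 5)*(g - 4)*(g - 2)*(g + 3)*(g)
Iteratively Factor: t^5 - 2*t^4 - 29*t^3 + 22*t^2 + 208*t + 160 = (t - 4)*(t^4 + 2*t^3 - 21*t^2 - 62*t - 40) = (t - 4)*(t + 4)*(t^3 - 2*t^2 - 13*t - 10) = (t - 4)*(t + 1)*(t + 4)*(t^2 - 3*t - 10) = (t - 4)*(t + 1)*(t + 2)*(t + 4)*(t - 5)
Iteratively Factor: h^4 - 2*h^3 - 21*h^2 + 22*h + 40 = (h - 5)*(h^3 + 3*h^2 - 6*h - 8) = (h - 5)*(h + 4)*(h^2 - h - 2) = (h - 5)*(h - 2)*(h + 4)*(h + 1)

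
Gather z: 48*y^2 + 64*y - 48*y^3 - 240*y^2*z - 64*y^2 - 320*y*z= -48*y^3 - 16*y^2 + 64*y + z*(-240*y^2 - 320*y)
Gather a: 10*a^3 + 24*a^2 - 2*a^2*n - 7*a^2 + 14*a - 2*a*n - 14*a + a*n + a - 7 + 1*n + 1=10*a^3 + a^2*(17 - 2*n) + a*(1 - n) + n - 6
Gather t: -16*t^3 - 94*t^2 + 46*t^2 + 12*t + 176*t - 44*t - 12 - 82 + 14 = -16*t^3 - 48*t^2 + 144*t - 80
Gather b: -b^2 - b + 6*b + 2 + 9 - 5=-b^2 + 5*b + 6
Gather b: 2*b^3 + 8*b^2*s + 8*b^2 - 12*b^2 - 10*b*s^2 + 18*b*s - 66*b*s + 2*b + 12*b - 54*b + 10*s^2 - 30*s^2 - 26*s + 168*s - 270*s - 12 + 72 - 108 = 2*b^3 + b^2*(8*s - 4) + b*(-10*s^2 - 48*s - 40) - 20*s^2 - 128*s - 48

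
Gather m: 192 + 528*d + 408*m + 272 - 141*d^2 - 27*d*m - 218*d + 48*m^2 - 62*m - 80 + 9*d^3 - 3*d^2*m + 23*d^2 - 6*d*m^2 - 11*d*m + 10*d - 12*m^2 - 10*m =9*d^3 - 118*d^2 + 320*d + m^2*(36 - 6*d) + m*(-3*d^2 - 38*d + 336) + 384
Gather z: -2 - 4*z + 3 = 1 - 4*z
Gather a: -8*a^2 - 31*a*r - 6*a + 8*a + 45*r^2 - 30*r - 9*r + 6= -8*a^2 + a*(2 - 31*r) + 45*r^2 - 39*r + 6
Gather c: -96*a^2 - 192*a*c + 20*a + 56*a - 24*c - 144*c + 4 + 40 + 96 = -96*a^2 + 76*a + c*(-192*a - 168) + 140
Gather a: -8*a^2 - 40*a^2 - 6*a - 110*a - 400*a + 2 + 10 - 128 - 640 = -48*a^2 - 516*a - 756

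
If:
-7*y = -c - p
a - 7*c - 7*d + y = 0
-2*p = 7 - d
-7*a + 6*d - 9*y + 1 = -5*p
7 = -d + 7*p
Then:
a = 8277/575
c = -18466/1725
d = 63/5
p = 14/5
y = -1948/1725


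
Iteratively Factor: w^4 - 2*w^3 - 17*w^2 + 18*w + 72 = (w + 3)*(w^3 - 5*w^2 - 2*w + 24) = (w - 4)*(w + 3)*(w^2 - w - 6) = (w - 4)*(w - 3)*(w + 3)*(w + 2)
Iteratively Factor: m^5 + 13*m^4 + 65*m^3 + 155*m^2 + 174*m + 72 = (m + 4)*(m^4 + 9*m^3 + 29*m^2 + 39*m + 18) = (m + 1)*(m + 4)*(m^3 + 8*m^2 + 21*m + 18) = (m + 1)*(m + 3)*(m + 4)*(m^2 + 5*m + 6) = (m + 1)*(m + 3)^2*(m + 4)*(m + 2)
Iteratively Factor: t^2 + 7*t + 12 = (t + 3)*(t + 4)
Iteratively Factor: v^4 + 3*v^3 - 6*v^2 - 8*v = (v)*(v^3 + 3*v^2 - 6*v - 8) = v*(v + 1)*(v^2 + 2*v - 8) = v*(v + 1)*(v + 4)*(v - 2)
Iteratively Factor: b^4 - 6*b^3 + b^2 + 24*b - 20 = (b + 2)*(b^3 - 8*b^2 + 17*b - 10) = (b - 1)*(b + 2)*(b^2 - 7*b + 10) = (b - 5)*(b - 1)*(b + 2)*(b - 2)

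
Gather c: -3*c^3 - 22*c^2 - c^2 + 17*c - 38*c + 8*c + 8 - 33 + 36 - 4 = -3*c^3 - 23*c^2 - 13*c + 7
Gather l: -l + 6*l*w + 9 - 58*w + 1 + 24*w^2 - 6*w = l*(6*w - 1) + 24*w^2 - 64*w + 10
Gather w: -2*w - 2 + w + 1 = -w - 1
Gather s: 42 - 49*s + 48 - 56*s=90 - 105*s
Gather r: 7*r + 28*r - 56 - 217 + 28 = 35*r - 245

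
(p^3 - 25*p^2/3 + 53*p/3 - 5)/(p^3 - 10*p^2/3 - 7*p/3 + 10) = (3*p^2 - 16*p + 5)/(3*p^2 - p - 10)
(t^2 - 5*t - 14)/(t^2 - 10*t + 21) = (t + 2)/(t - 3)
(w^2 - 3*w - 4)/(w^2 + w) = (w - 4)/w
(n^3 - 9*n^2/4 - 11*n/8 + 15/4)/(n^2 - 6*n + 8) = (n^2 - n/4 - 15/8)/(n - 4)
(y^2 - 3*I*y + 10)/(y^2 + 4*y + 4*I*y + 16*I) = (y^2 - 3*I*y + 10)/(y^2 + 4*y*(1 + I) + 16*I)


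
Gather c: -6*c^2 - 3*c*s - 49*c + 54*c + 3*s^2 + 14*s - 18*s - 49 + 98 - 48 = -6*c^2 + c*(5 - 3*s) + 3*s^2 - 4*s + 1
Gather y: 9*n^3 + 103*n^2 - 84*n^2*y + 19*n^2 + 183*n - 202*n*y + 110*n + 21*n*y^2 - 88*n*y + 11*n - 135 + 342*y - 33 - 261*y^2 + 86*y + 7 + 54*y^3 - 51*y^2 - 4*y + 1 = 9*n^3 + 122*n^2 + 304*n + 54*y^3 + y^2*(21*n - 312) + y*(-84*n^2 - 290*n + 424) - 160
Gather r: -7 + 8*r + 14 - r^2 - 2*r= -r^2 + 6*r + 7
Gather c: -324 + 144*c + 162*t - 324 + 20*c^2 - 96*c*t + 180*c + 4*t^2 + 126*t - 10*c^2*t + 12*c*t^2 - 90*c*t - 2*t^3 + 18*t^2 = c^2*(20 - 10*t) + c*(12*t^2 - 186*t + 324) - 2*t^3 + 22*t^2 + 288*t - 648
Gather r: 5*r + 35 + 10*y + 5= 5*r + 10*y + 40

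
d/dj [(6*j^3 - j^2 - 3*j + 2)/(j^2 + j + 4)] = 2*(3*j^4 + 6*j^3 + 37*j^2 - 6*j - 7)/(j^4 + 2*j^3 + 9*j^2 + 8*j + 16)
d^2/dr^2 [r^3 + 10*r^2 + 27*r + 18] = 6*r + 20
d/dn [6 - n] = -1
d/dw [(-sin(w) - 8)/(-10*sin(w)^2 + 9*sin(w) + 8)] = (-10*sin(w)^2 - 160*sin(w) + 64)*cos(w)/(-10*sin(w)^2 + 9*sin(w) + 8)^2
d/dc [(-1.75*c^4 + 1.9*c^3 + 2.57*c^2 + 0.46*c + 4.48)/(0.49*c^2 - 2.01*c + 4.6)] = (-1.715*c^5 + 11.4835*c^4 - 39.838*c^3 + 20.8289*c^2 + 19.2536*c + 11.1208)/(0.2401*c^4 - 1.9698*c^3 + 8.5481*c^2 - 18.492*c + 21.16)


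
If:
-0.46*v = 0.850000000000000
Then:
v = -1.85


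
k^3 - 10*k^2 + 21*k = k*(k - 7)*(k - 3)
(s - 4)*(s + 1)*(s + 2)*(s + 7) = s^4 + 6*s^3 - 17*s^2 - 78*s - 56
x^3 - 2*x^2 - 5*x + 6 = (x - 3)*(x - 1)*(x + 2)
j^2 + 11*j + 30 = (j + 5)*(j + 6)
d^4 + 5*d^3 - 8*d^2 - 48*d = d*(d - 3)*(d + 4)^2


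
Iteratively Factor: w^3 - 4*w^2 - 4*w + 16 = (w - 2)*(w^2 - 2*w - 8) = (w - 2)*(w + 2)*(w - 4)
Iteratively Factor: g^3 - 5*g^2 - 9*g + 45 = (g - 3)*(g^2 - 2*g - 15) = (g - 3)*(g + 3)*(g - 5)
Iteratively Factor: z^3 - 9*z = (z + 3)*(z^2 - 3*z) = z*(z + 3)*(z - 3)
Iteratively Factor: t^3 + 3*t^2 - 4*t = (t)*(t^2 + 3*t - 4) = t*(t - 1)*(t + 4)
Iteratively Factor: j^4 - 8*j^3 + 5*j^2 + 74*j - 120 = (j + 3)*(j^3 - 11*j^2 + 38*j - 40) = (j - 4)*(j + 3)*(j^2 - 7*j + 10) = (j - 4)*(j - 2)*(j + 3)*(j - 5)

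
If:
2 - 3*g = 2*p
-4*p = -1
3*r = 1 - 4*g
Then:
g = 1/2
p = 1/4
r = -1/3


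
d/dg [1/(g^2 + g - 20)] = (-2*g - 1)/(g^2 + g - 20)^2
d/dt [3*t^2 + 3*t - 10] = 6*t + 3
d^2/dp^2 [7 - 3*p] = 0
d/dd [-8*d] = -8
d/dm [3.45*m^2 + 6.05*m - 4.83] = 6.9*m + 6.05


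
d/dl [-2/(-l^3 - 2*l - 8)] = 2*(-3*l^2 - 2)/(l^3 + 2*l + 8)^2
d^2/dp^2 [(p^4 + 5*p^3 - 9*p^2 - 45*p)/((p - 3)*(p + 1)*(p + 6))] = 4*(p^3 - 9*p^2 - 81*p - 171)/(p^6 + 21*p^5 + 165*p^4 + 595*p^3 + 990*p^2 + 756*p + 216)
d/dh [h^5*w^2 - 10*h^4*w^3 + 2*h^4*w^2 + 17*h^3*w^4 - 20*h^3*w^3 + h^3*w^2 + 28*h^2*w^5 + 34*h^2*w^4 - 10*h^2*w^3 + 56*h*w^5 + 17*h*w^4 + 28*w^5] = w^2*(5*h^4 - 40*h^3*w + 8*h^3 + 51*h^2*w^2 - 60*h^2*w + 3*h^2 + 56*h*w^3 + 68*h*w^2 - 20*h*w + 56*w^3 + 17*w^2)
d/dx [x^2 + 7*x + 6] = 2*x + 7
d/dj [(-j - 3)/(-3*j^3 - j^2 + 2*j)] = (j*(3*j^2 + j - 2) - (j + 3)*(9*j^2 + 2*j - 2))/(j^2*(3*j^2 + j - 2)^2)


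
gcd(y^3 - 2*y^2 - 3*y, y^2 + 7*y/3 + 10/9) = 1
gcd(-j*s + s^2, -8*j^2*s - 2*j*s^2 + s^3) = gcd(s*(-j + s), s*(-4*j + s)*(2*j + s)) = s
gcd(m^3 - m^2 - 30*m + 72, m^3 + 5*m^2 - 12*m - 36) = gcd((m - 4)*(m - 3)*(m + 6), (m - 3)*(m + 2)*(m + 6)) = m^2 + 3*m - 18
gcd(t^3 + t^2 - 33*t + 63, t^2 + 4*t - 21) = t^2 + 4*t - 21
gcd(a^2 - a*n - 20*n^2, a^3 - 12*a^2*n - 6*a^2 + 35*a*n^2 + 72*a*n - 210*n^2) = a - 5*n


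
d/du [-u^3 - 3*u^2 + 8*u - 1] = -3*u^2 - 6*u + 8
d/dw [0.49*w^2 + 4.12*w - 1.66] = 0.98*w + 4.12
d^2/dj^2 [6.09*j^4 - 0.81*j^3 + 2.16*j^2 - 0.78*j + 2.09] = 73.08*j^2 - 4.86*j + 4.32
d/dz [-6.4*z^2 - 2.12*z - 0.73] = -12.8*z - 2.12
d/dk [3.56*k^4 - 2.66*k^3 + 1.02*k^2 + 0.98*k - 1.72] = 14.24*k^3 - 7.98*k^2 + 2.04*k + 0.98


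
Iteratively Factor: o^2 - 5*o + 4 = (o - 1)*(o - 4)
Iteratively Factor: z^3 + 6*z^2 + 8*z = (z + 2)*(z^2 + 4*z) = (z + 2)*(z + 4)*(z)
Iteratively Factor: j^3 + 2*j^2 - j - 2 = (j - 1)*(j^2 + 3*j + 2) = (j - 1)*(j + 1)*(j + 2)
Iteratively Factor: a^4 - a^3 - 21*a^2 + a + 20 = (a - 5)*(a^3 + 4*a^2 - a - 4) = (a - 5)*(a - 1)*(a^2 + 5*a + 4) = (a - 5)*(a - 1)*(a + 1)*(a + 4)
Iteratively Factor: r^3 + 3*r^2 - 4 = (r - 1)*(r^2 + 4*r + 4) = (r - 1)*(r + 2)*(r + 2)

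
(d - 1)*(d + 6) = d^2 + 5*d - 6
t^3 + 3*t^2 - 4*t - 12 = (t - 2)*(t + 2)*(t + 3)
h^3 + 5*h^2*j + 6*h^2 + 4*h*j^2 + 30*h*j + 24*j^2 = (h + 6)*(h + j)*(h + 4*j)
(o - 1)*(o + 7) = o^2 + 6*o - 7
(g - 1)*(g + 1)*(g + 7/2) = g^3 + 7*g^2/2 - g - 7/2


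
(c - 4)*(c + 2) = c^2 - 2*c - 8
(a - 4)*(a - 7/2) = a^2 - 15*a/2 + 14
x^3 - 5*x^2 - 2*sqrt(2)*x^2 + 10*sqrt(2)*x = x*(x - 5)*(x - 2*sqrt(2))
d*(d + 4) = d^2 + 4*d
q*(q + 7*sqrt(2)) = q^2 + 7*sqrt(2)*q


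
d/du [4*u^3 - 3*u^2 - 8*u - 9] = 12*u^2 - 6*u - 8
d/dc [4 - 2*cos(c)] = 2*sin(c)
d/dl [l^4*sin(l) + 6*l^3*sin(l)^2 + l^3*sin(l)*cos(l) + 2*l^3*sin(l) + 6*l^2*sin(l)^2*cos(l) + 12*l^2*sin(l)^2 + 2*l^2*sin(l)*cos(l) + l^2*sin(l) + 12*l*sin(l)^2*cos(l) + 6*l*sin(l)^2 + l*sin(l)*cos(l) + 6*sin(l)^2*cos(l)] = l^4*cos(l) + 4*l^3*sin(l) + 6*l^3*sin(2*l) + 2*l^3*cos(l) + l^3*cos(2*l) + 9*l^2*sin(l)/2 + 27*l^2*sin(2*l)/2 + 9*l^2*sin(3*l)/2 + l^2*cos(l) - 7*l^2*cos(2*l) + 9*l^2 - l*sin(l) + 8*l*sin(2*l) + 9*l*sin(3*l) + 3*l*cos(l) - 11*l*cos(2*l) - 3*l*cos(3*l) + 12*l - 3*sin(l)/2 + sin(2*l)/2 + 9*sin(3*l)/2 + 3*cos(l) - 3*cos(2*l) - 3*cos(3*l) + 3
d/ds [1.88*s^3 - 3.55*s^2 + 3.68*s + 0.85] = 5.64*s^2 - 7.1*s + 3.68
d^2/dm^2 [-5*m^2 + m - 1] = -10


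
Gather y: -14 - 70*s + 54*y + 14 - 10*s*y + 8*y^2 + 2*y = -70*s + 8*y^2 + y*(56 - 10*s)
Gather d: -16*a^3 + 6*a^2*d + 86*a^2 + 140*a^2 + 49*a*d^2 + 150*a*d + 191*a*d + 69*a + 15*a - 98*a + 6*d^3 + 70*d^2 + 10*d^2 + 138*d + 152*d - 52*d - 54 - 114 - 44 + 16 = -16*a^3 + 226*a^2 - 14*a + 6*d^3 + d^2*(49*a + 80) + d*(6*a^2 + 341*a + 238) - 196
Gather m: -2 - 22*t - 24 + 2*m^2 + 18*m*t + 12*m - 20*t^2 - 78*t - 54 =2*m^2 + m*(18*t + 12) - 20*t^2 - 100*t - 80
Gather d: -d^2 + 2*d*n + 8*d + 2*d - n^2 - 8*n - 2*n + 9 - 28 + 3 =-d^2 + d*(2*n + 10) - n^2 - 10*n - 16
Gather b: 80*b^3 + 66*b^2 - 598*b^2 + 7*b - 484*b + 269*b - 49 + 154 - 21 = 80*b^3 - 532*b^2 - 208*b + 84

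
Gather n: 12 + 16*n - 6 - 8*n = 8*n + 6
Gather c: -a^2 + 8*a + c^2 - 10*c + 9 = -a^2 + 8*a + c^2 - 10*c + 9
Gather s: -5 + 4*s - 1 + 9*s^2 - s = 9*s^2 + 3*s - 6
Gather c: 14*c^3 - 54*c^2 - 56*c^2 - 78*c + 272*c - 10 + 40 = 14*c^3 - 110*c^2 + 194*c + 30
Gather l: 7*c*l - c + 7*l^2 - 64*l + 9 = -c + 7*l^2 + l*(7*c - 64) + 9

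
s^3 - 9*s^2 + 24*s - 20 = (s - 5)*(s - 2)^2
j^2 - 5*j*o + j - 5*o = (j + 1)*(j - 5*o)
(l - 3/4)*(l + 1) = l^2 + l/4 - 3/4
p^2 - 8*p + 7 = (p - 7)*(p - 1)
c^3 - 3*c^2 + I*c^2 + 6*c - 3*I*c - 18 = (c - 3)*(c - 2*I)*(c + 3*I)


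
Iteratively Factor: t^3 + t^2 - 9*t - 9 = (t - 3)*(t^2 + 4*t + 3) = (t - 3)*(t + 1)*(t + 3)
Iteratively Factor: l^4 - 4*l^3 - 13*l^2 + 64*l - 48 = (l - 4)*(l^3 - 13*l + 12) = (l - 4)*(l + 4)*(l^2 - 4*l + 3) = (l - 4)*(l - 1)*(l + 4)*(l - 3)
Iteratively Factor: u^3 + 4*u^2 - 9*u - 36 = (u + 3)*(u^2 + u - 12) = (u + 3)*(u + 4)*(u - 3)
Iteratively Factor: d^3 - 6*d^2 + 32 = (d - 4)*(d^2 - 2*d - 8) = (d - 4)^2*(d + 2)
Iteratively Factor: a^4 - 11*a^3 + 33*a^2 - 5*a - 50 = (a - 5)*(a^3 - 6*a^2 + 3*a + 10) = (a - 5)*(a - 2)*(a^2 - 4*a - 5) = (a - 5)*(a - 2)*(a + 1)*(a - 5)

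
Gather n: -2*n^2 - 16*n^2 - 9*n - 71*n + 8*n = -18*n^2 - 72*n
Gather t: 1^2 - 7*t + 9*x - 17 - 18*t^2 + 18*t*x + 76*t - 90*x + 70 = -18*t^2 + t*(18*x + 69) - 81*x + 54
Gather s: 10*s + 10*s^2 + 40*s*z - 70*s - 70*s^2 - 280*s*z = -60*s^2 + s*(-240*z - 60)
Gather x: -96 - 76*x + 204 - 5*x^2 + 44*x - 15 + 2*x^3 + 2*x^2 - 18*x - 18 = 2*x^3 - 3*x^2 - 50*x + 75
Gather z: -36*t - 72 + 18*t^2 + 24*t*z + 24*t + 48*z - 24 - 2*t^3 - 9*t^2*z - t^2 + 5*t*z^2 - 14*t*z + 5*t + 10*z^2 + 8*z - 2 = -2*t^3 + 17*t^2 - 7*t + z^2*(5*t + 10) + z*(-9*t^2 + 10*t + 56) - 98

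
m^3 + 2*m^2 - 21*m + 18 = (m - 3)*(m - 1)*(m + 6)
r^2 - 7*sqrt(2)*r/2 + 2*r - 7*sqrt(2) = (r + 2)*(r - 7*sqrt(2)/2)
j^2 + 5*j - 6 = (j - 1)*(j + 6)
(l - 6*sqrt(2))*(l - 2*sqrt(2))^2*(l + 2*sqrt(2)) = l^4 - 8*sqrt(2)*l^3 + 16*l^2 + 64*sqrt(2)*l - 192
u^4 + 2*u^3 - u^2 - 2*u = u*(u - 1)*(u + 1)*(u + 2)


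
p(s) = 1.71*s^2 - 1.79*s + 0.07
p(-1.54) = 6.88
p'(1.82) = 4.43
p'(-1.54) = -7.06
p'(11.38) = 37.13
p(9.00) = 122.47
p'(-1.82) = -8.01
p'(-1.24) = -6.03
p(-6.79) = 91.06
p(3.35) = 13.26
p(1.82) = 2.48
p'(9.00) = 28.99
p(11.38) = 201.15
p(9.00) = 122.47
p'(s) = 3.42*s - 1.79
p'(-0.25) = -2.64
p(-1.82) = 8.99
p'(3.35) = 9.67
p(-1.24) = 4.92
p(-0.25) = 0.62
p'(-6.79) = -25.01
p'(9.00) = 28.99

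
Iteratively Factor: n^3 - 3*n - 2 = (n + 1)*(n^2 - n - 2) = (n - 2)*(n + 1)*(n + 1)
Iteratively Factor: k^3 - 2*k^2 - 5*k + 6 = (k - 3)*(k^2 + k - 2) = (k - 3)*(k - 1)*(k + 2)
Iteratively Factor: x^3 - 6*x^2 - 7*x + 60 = (x - 4)*(x^2 - 2*x - 15) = (x - 5)*(x - 4)*(x + 3)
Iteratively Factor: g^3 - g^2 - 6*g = (g + 2)*(g^2 - 3*g) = (g - 3)*(g + 2)*(g)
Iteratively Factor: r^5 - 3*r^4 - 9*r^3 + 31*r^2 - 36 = (r - 3)*(r^4 - 9*r^2 + 4*r + 12) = (r - 3)*(r + 3)*(r^3 - 3*r^2 + 4) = (r - 3)*(r - 2)*(r + 3)*(r^2 - r - 2) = (r - 3)*(r - 2)*(r + 1)*(r + 3)*(r - 2)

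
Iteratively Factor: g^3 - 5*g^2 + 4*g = (g)*(g^2 - 5*g + 4) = g*(g - 1)*(g - 4)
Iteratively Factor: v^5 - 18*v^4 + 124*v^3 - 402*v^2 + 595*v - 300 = (v - 1)*(v^4 - 17*v^3 + 107*v^2 - 295*v + 300) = (v - 3)*(v - 1)*(v^3 - 14*v^2 + 65*v - 100) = (v - 4)*(v - 3)*(v - 1)*(v^2 - 10*v + 25) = (v - 5)*(v - 4)*(v - 3)*(v - 1)*(v - 5)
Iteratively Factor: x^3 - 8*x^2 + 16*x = (x - 4)*(x^2 - 4*x) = x*(x - 4)*(x - 4)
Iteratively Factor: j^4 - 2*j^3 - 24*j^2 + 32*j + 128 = (j - 4)*(j^3 + 2*j^2 - 16*j - 32) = (j - 4)*(j + 4)*(j^2 - 2*j - 8) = (j - 4)^2*(j + 4)*(j + 2)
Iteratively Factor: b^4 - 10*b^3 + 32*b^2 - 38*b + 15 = (b - 5)*(b^3 - 5*b^2 + 7*b - 3) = (b - 5)*(b - 1)*(b^2 - 4*b + 3) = (b - 5)*(b - 1)^2*(b - 3)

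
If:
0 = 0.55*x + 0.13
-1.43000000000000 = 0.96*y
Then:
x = -0.24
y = -1.49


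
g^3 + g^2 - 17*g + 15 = (g - 3)*(g - 1)*(g + 5)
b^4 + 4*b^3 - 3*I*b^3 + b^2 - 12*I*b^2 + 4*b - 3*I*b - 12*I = (b + 4)*(b - 3*I)*(b - I)*(b + I)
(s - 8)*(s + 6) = s^2 - 2*s - 48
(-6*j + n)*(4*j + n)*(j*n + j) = -24*j^3*n - 24*j^3 - 2*j^2*n^2 - 2*j^2*n + j*n^3 + j*n^2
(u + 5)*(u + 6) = u^2 + 11*u + 30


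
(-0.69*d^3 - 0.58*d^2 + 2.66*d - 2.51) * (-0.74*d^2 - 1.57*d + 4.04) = 0.5106*d^5 + 1.5125*d^4 - 3.8454*d^3 - 4.662*d^2 + 14.6871*d - 10.1404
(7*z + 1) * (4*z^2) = 28*z^3 + 4*z^2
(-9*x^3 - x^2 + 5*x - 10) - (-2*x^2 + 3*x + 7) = -9*x^3 + x^2 + 2*x - 17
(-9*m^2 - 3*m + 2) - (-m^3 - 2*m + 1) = m^3 - 9*m^2 - m + 1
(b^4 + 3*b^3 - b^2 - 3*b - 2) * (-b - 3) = -b^5 - 6*b^4 - 8*b^3 + 6*b^2 + 11*b + 6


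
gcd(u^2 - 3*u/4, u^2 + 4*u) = u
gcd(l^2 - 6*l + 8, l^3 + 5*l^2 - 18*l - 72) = l - 4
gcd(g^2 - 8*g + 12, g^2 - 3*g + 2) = g - 2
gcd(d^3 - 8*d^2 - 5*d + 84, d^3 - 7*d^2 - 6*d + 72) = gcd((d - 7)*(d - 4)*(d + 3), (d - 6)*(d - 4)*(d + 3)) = d^2 - d - 12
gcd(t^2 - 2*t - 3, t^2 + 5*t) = 1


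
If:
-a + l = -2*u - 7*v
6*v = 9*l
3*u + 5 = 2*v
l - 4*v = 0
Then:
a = -10/3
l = 0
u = -5/3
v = 0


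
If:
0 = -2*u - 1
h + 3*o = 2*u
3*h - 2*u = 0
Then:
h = -1/3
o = -2/9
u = -1/2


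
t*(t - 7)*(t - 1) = t^3 - 8*t^2 + 7*t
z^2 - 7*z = z*(z - 7)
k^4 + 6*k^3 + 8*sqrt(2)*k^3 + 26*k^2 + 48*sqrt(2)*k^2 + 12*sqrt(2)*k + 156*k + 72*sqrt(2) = (k + 6)*(k + sqrt(2))^2*(k + 6*sqrt(2))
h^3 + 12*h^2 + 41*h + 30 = (h + 1)*(h + 5)*(h + 6)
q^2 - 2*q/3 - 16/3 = (q - 8/3)*(q + 2)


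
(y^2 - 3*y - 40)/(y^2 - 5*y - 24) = (y + 5)/(y + 3)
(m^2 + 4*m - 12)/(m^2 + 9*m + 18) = (m - 2)/(m + 3)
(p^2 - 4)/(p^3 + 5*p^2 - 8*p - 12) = (p + 2)/(p^2 + 7*p + 6)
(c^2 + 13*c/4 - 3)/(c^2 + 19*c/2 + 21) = (4*c^2 + 13*c - 12)/(2*(2*c^2 + 19*c + 42))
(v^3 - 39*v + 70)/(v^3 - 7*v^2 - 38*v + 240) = (v^2 + 5*v - 14)/(v^2 - 2*v - 48)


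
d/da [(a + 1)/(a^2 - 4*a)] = (-a^2 - 2*a + 4)/(a^2*(a^2 - 8*a + 16))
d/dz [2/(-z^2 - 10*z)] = 4*(z + 5)/(z^2*(z + 10)^2)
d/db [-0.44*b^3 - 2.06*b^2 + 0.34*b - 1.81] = -1.32*b^2 - 4.12*b + 0.34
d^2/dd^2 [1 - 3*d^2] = -6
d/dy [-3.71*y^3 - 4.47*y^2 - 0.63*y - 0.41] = -11.13*y^2 - 8.94*y - 0.63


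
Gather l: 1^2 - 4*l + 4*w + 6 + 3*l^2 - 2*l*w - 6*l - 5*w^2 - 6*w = 3*l^2 + l*(-2*w - 10) - 5*w^2 - 2*w + 7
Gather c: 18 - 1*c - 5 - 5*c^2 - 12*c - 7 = -5*c^2 - 13*c + 6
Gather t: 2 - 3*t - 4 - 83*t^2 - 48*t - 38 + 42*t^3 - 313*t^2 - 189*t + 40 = 42*t^3 - 396*t^2 - 240*t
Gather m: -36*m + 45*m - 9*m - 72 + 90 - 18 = 0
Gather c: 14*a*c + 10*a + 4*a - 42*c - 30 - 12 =14*a + c*(14*a - 42) - 42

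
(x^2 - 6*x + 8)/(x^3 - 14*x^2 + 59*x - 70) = (x - 4)/(x^2 - 12*x + 35)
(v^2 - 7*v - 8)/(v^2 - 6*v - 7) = (v - 8)/(v - 7)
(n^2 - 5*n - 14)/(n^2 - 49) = (n + 2)/(n + 7)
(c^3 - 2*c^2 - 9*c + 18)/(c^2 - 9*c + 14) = (c^2 - 9)/(c - 7)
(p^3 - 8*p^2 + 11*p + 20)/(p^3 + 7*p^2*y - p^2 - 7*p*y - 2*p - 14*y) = (p^2 - 9*p + 20)/(p^2 + 7*p*y - 2*p - 14*y)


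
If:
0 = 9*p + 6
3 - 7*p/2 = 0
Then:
No Solution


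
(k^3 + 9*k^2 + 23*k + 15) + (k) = k^3 + 9*k^2 + 24*k + 15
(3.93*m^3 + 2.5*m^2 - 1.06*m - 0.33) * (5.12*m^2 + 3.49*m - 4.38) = 20.1216*m^5 + 26.5157*m^4 - 13.9156*m^3 - 16.339*m^2 + 3.4911*m + 1.4454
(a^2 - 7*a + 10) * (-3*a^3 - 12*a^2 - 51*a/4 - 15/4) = -3*a^5 + 9*a^4 + 165*a^3/4 - 69*a^2/2 - 405*a/4 - 75/2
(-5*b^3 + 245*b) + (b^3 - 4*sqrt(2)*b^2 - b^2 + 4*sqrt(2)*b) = -4*b^3 - 4*sqrt(2)*b^2 - b^2 + 4*sqrt(2)*b + 245*b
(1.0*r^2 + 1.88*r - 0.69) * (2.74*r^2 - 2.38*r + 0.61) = 2.74*r^4 + 2.7712*r^3 - 5.755*r^2 + 2.789*r - 0.4209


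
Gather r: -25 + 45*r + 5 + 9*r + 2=54*r - 18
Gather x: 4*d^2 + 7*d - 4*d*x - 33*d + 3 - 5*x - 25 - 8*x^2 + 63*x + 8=4*d^2 - 26*d - 8*x^2 + x*(58 - 4*d) - 14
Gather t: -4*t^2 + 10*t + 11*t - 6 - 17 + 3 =-4*t^2 + 21*t - 20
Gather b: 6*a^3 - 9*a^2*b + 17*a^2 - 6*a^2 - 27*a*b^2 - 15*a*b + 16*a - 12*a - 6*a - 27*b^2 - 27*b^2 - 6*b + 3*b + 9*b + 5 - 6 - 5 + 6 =6*a^3 + 11*a^2 - 2*a + b^2*(-27*a - 54) + b*(-9*a^2 - 15*a + 6)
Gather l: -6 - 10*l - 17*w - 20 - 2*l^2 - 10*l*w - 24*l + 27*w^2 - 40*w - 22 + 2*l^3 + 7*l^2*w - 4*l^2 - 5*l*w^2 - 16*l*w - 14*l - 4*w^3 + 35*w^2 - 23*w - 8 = 2*l^3 + l^2*(7*w - 6) + l*(-5*w^2 - 26*w - 48) - 4*w^3 + 62*w^2 - 80*w - 56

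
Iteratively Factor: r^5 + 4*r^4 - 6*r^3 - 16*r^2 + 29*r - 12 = (r - 1)*(r^4 + 5*r^3 - r^2 - 17*r + 12) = (r - 1)*(r + 3)*(r^3 + 2*r^2 - 7*r + 4) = (r - 1)^2*(r + 3)*(r^2 + 3*r - 4) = (r - 1)^2*(r + 3)*(r + 4)*(r - 1)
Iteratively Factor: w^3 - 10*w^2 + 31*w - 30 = (w - 3)*(w^2 - 7*w + 10) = (w - 5)*(w - 3)*(w - 2)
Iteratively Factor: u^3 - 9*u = (u - 3)*(u^2 + 3*u) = u*(u - 3)*(u + 3)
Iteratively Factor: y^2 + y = (y + 1)*(y)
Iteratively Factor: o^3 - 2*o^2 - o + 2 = (o - 1)*(o^2 - o - 2) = (o - 2)*(o - 1)*(o + 1)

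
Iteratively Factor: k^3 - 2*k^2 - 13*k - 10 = (k + 1)*(k^2 - 3*k - 10) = (k + 1)*(k + 2)*(k - 5)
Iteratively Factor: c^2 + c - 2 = (c + 2)*(c - 1)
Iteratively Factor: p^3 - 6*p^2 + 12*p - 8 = (p - 2)*(p^2 - 4*p + 4) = (p - 2)^2*(p - 2)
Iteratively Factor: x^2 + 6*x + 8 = (x + 4)*(x + 2)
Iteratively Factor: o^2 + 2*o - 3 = (o + 3)*(o - 1)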